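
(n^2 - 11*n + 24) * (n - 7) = n^3 - 18*n^2 + 101*n - 168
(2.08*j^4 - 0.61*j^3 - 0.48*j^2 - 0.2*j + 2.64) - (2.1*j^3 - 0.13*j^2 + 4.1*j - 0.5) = 2.08*j^4 - 2.71*j^3 - 0.35*j^2 - 4.3*j + 3.14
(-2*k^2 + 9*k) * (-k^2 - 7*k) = 2*k^4 + 5*k^3 - 63*k^2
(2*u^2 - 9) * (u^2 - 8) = 2*u^4 - 25*u^2 + 72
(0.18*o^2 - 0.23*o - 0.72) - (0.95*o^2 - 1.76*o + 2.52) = -0.77*o^2 + 1.53*o - 3.24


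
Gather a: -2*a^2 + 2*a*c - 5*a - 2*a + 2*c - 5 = -2*a^2 + a*(2*c - 7) + 2*c - 5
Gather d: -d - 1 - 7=-d - 8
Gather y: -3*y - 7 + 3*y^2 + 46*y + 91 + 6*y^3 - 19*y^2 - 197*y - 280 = 6*y^3 - 16*y^2 - 154*y - 196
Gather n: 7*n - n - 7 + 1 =6*n - 6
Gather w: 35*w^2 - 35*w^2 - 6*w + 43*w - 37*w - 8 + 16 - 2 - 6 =0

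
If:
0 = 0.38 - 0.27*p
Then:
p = 1.41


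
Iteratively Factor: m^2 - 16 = (m + 4)*(m - 4)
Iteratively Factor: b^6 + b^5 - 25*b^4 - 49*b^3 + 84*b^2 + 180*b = (b + 3)*(b^5 - 2*b^4 - 19*b^3 + 8*b^2 + 60*b) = (b + 3)^2*(b^4 - 5*b^3 - 4*b^2 + 20*b) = (b + 2)*(b + 3)^2*(b^3 - 7*b^2 + 10*b) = (b - 5)*(b + 2)*(b + 3)^2*(b^2 - 2*b) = (b - 5)*(b - 2)*(b + 2)*(b + 3)^2*(b)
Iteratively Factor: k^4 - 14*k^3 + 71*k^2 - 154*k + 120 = (k - 4)*(k^3 - 10*k^2 + 31*k - 30) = (k - 5)*(k - 4)*(k^2 - 5*k + 6) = (k - 5)*(k - 4)*(k - 3)*(k - 2)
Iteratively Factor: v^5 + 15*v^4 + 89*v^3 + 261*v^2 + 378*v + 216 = (v + 2)*(v^4 + 13*v^3 + 63*v^2 + 135*v + 108) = (v + 2)*(v + 3)*(v^3 + 10*v^2 + 33*v + 36) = (v + 2)*(v + 3)^2*(v^2 + 7*v + 12) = (v + 2)*(v + 3)^3*(v + 4)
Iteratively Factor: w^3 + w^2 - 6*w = (w + 3)*(w^2 - 2*w) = w*(w + 3)*(w - 2)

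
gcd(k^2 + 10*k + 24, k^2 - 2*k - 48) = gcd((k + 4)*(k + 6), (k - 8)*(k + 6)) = k + 6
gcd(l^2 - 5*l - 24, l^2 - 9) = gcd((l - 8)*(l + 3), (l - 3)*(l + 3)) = l + 3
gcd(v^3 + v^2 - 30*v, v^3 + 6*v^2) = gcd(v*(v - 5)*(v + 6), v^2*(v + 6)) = v^2 + 6*v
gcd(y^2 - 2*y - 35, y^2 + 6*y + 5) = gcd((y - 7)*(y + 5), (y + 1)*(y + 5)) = y + 5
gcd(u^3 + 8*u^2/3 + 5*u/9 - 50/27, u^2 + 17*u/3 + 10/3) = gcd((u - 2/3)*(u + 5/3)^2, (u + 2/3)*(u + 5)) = 1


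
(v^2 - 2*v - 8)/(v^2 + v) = (v^2 - 2*v - 8)/(v*(v + 1))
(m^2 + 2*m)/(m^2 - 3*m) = (m + 2)/(m - 3)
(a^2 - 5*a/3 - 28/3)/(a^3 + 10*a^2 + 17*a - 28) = (3*a^2 - 5*a - 28)/(3*(a^3 + 10*a^2 + 17*a - 28))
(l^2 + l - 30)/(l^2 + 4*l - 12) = (l - 5)/(l - 2)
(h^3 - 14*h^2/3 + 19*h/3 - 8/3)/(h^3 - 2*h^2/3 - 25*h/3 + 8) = (h - 1)/(h + 3)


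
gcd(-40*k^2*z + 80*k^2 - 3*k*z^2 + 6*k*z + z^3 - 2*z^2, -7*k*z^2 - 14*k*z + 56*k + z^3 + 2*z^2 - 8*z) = z - 2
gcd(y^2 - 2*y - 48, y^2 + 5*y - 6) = y + 6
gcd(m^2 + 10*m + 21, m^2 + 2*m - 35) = m + 7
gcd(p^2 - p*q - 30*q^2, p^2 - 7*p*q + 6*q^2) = p - 6*q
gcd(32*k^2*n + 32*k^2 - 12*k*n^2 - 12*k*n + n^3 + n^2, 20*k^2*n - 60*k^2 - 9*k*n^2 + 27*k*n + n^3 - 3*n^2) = 4*k - n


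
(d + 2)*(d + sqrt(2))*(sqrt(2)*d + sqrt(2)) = sqrt(2)*d^3 + 2*d^2 + 3*sqrt(2)*d^2 + 2*sqrt(2)*d + 6*d + 4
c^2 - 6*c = c*(c - 6)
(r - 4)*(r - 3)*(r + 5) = r^3 - 2*r^2 - 23*r + 60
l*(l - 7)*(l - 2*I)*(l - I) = l^4 - 7*l^3 - 3*I*l^3 - 2*l^2 + 21*I*l^2 + 14*l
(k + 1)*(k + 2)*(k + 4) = k^3 + 7*k^2 + 14*k + 8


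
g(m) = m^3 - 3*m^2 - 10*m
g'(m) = 3*m^2 - 6*m - 10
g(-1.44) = 5.19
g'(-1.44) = 4.86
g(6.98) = 124.11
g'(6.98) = 94.28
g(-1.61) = 4.15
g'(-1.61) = 7.44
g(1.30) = -15.87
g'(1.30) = -12.73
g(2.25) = -26.30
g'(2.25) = -8.31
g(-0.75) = 5.39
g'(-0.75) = -3.81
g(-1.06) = 6.04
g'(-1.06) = -0.27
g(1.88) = -22.76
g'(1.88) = -10.68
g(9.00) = 396.00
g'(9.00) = 179.00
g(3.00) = -30.00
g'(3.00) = -1.00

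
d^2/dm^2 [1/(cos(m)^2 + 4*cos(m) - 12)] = (-4*sin(m)^4 + 66*sin(m)^2 - 33*cos(m) - 3*cos(3*m) - 6)/((cos(m) - 2)^3*(cos(m) + 6)^3)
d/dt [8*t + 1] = 8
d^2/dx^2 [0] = 0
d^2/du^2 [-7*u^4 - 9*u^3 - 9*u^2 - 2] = -84*u^2 - 54*u - 18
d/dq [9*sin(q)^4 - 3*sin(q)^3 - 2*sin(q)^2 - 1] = (36*sin(q)^2 - 9*sin(q) - 4)*sin(q)*cos(q)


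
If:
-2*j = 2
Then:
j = -1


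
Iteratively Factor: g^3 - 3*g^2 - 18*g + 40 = (g - 2)*(g^2 - g - 20) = (g - 2)*(g + 4)*(g - 5)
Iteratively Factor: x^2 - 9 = (x - 3)*(x + 3)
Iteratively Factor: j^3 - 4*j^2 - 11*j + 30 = (j - 5)*(j^2 + j - 6) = (j - 5)*(j - 2)*(j + 3)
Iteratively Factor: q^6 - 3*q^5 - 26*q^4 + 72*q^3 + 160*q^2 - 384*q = (q - 2)*(q^5 - q^4 - 28*q^3 + 16*q^2 + 192*q) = (q - 2)*(q + 3)*(q^4 - 4*q^3 - 16*q^2 + 64*q) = (q - 4)*(q - 2)*(q + 3)*(q^3 - 16*q) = (q - 4)^2*(q - 2)*(q + 3)*(q^2 + 4*q) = q*(q - 4)^2*(q - 2)*(q + 3)*(q + 4)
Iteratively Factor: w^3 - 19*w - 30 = (w + 2)*(w^2 - 2*w - 15) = (w - 5)*(w + 2)*(w + 3)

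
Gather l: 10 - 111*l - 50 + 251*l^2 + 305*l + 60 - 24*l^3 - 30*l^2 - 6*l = -24*l^3 + 221*l^2 + 188*l + 20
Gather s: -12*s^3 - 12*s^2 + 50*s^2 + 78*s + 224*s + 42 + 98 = -12*s^3 + 38*s^2 + 302*s + 140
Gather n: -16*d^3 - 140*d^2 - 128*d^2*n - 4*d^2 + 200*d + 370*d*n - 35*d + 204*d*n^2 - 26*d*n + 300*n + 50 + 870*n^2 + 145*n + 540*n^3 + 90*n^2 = -16*d^3 - 144*d^2 + 165*d + 540*n^3 + n^2*(204*d + 960) + n*(-128*d^2 + 344*d + 445) + 50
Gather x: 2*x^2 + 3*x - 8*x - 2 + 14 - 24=2*x^2 - 5*x - 12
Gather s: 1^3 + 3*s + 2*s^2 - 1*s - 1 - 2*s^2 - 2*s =0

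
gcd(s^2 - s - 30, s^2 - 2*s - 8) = 1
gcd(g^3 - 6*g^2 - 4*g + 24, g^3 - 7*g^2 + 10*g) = g - 2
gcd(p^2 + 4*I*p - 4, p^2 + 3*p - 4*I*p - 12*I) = 1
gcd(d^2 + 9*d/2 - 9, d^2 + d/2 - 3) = d - 3/2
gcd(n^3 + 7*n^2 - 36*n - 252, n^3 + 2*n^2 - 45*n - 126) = n + 6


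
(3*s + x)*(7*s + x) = 21*s^2 + 10*s*x + x^2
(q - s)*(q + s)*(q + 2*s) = q^3 + 2*q^2*s - q*s^2 - 2*s^3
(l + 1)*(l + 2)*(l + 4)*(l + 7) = l^4 + 14*l^3 + 63*l^2 + 106*l + 56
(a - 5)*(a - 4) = a^2 - 9*a + 20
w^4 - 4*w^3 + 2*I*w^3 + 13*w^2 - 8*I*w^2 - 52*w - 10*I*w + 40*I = (w - 4)*(w - 2*I)*(w - I)*(w + 5*I)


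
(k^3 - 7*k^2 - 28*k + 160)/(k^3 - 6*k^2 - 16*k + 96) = (k^2 - 3*k - 40)/(k^2 - 2*k - 24)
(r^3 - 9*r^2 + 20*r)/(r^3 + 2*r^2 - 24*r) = (r - 5)/(r + 6)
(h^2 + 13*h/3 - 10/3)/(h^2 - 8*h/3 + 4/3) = (h + 5)/(h - 2)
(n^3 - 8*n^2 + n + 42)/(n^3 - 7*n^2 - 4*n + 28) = (n - 3)/(n - 2)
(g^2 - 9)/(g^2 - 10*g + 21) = (g + 3)/(g - 7)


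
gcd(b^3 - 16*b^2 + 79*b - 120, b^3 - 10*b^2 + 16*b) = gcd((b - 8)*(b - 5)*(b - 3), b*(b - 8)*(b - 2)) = b - 8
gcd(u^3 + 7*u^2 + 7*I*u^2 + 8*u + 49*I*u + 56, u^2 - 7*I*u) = 1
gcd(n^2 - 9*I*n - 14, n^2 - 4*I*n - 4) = n - 2*I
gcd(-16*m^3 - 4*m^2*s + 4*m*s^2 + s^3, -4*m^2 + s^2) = -4*m^2 + s^2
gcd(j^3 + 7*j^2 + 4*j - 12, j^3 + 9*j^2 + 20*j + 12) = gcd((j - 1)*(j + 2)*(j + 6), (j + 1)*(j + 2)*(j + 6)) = j^2 + 8*j + 12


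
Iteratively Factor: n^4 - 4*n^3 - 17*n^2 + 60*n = (n)*(n^3 - 4*n^2 - 17*n + 60) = n*(n - 3)*(n^2 - n - 20) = n*(n - 3)*(n + 4)*(n - 5)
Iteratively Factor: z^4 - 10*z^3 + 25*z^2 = (z)*(z^3 - 10*z^2 + 25*z) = z*(z - 5)*(z^2 - 5*z) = z^2*(z - 5)*(z - 5)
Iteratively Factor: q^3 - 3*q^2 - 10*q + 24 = (q - 2)*(q^2 - q - 12) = (q - 4)*(q - 2)*(q + 3)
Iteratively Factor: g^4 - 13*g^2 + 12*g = (g)*(g^3 - 13*g + 12) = g*(g - 1)*(g^2 + g - 12) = g*(g - 1)*(g + 4)*(g - 3)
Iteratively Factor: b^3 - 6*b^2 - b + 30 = (b - 5)*(b^2 - b - 6) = (b - 5)*(b + 2)*(b - 3)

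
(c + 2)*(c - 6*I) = c^2 + 2*c - 6*I*c - 12*I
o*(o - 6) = o^2 - 6*o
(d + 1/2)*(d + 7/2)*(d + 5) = d^3 + 9*d^2 + 87*d/4 + 35/4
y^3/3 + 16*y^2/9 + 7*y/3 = y*(y/3 + 1)*(y + 7/3)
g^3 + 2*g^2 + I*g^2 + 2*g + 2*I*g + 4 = (g + 2)*(g - I)*(g + 2*I)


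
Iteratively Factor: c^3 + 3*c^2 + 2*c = (c + 1)*(c^2 + 2*c) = (c + 1)*(c + 2)*(c)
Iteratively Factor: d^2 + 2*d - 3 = (d + 3)*(d - 1)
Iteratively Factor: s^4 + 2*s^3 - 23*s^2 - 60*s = (s + 3)*(s^3 - s^2 - 20*s) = (s + 3)*(s + 4)*(s^2 - 5*s) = (s - 5)*(s + 3)*(s + 4)*(s)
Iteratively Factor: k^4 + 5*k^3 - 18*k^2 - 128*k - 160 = (k + 4)*(k^3 + k^2 - 22*k - 40) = (k + 2)*(k + 4)*(k^2 - k - 20) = (k + 2)*(k + 4)^2*(k - 5)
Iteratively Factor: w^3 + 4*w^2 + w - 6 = (w - 1)*(w^2 + 5*w + 6) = (w - 1)*(w + 2)*(w + 3)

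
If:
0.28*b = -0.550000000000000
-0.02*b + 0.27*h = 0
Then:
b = -1.96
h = -0.15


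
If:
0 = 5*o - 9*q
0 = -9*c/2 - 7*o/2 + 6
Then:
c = 4/3 - 7*q/5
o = 9*q/5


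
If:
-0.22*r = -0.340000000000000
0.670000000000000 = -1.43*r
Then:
No Solution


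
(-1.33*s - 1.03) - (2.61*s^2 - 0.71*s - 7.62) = -2.61*s^2 - 0.62*s + 6.59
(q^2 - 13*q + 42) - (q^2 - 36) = 78 - 13*q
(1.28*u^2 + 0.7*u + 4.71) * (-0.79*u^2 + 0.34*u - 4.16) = -1.0112*u^4 - 0.1178*u^3 - 8.8077*u^2 - 1.3106*u - 19.5936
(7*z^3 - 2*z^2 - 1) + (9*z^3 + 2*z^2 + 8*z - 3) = 16*z^3 + 8*z - 4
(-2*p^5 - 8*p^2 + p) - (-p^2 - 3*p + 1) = -2*p^5 - 7*p^2 + 4*p - 1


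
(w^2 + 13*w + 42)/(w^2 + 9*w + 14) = (w + 6)/(w + 2)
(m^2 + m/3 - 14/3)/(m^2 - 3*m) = (3*m^2 + m - 14)/(3*m*(m - 3))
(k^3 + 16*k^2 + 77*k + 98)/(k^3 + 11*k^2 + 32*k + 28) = (k + 7)/(k + 2)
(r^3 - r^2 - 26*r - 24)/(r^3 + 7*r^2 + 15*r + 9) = (r^2 - 2*r - 24)/(r^2 + 6*r + 9)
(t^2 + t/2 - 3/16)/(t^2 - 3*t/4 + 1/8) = (4*t + 3)/(2*(2*t - 1))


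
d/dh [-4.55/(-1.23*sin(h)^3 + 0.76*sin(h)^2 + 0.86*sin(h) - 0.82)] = (-16.7895*sin(h)^2 + 6.916*sin(h) + 3.913)*cos(h)/(1.23*sin(h)^3 - 0.76*sin(h)^2 - 0.86*sin(h) + 0.82)^2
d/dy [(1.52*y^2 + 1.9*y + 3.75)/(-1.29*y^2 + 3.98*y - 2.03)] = (8.5006*y^2 + 3.5038*y - 18.782)/(1.6641*y^4 - 10.2684*y^3 + 21.0778*y^2 - 16.1588*y + 4.1209)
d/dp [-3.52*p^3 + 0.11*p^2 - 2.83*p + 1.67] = -10.56*p^2 + 0.22*p - 2.83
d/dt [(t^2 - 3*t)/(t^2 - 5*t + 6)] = -2/(t^2 - 4*t + 4)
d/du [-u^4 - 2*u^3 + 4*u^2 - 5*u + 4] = -4*u^3 - 6*u^2 + 8*u - 5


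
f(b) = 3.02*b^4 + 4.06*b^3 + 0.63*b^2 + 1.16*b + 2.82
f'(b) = 12.08*b^3 + 12.18*b^2 + 1.26*b + 1.16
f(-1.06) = 1.28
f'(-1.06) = -0.88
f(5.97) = 4732.30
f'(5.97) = 3013.12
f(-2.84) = 108.07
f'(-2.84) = -180.89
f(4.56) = 1711.94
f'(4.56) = 1405.58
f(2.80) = 285.76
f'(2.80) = 365.36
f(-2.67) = 80.42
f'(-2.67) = -145.31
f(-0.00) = 2.82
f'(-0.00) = 1.16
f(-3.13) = 170.72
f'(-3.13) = -253.88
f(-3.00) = 140.01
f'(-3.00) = -219.16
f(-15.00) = 139312.17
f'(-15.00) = -38047.24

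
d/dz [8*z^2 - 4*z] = 16*z - 4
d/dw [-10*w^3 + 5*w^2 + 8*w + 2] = -30*w^2 + 10*w + 8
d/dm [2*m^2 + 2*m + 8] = 4*m + 2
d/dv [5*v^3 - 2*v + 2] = 15*v^2 - 2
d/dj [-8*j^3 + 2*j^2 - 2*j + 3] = -24*j^2 + 4*j - 2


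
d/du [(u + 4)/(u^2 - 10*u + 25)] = (-u - 13)/(u^3 - 15*u^2 + 75*u - 125)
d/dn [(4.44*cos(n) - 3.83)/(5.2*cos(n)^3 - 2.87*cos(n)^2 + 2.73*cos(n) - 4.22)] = (46.176*cos(n)^3 - 72.4908*cos(n)^2 + 21.9842*cos(n) + 8.2809)*sin(n)/(27.04*cos(n)^6 - 29.848*cos(n)^5 + 36.6289*cos(n)^4 - 59.5582*cos(n)^3 + 31.6757*cos(n)^2 - 23.0412*cos(n) + 17.8084)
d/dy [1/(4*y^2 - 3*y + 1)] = (3 - 8*y)/(4*y^2 - 3*y + 1)^2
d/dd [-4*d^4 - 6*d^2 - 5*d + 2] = -16*d^3 - 12*d - 5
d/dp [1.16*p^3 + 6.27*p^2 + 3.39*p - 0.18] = 3.48*p^2 + 12.54*p + 3.39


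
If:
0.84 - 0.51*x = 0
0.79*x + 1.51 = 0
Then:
No Solution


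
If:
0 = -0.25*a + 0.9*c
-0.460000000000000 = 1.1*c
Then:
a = -1.51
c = -0.42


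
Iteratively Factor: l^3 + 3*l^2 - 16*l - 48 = (l - 4)*(l^2 + 7*l + 12) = (l - 4)*(l + 4)*(l + 3)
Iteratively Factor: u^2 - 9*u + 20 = (u - 5)*(u - 4)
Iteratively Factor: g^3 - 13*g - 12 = (g + 3)*(g^2 - 3*g - 4) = (g - 4)*(g + 3)*(g + 1)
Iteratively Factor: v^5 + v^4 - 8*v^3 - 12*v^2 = (v)*(v^4 + v^3 - 8*v^2 - 12*v) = v*(v + 2)*(v^3 - v^2 - 6*v) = v^2*(v + 2)*(v^2 - v - 6) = v^2*(v - 3)*(v + 2)*(v + 2)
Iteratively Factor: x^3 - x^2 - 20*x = (x - 5)*(x^2 + 4*x) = (x - 5)*(x + 4)*(x)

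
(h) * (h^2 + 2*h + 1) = h^3 + 2*h^2 + h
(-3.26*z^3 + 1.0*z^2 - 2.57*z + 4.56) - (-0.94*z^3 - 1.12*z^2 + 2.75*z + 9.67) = -2.32*z^3 + 2.12*z^2 - 5.32*z - 5.11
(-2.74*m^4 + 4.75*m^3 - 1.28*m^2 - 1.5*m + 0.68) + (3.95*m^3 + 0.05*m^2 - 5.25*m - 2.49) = -2.74*m^4 + 8.7*m^3 - 1.23*m^2 - 6.75*m - 1.81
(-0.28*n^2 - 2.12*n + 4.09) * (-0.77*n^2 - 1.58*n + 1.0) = 0.2156*n^4 + 2.0748*n^3 - 0.0796999999999994*n^2 - 8.5822*n + 4.09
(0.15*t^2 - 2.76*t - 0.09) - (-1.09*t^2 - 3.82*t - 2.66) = 1.24*t^2 + 1.06*t + 2.57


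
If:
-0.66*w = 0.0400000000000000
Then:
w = -0.06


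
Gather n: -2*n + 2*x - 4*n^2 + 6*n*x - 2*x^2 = -4*n^2 + n*(6*x - 2) - 2*x^2 + 2*x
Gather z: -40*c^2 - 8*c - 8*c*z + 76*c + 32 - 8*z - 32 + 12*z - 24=-40*c^2 + 68*c + z*(4 - 8*c) - 24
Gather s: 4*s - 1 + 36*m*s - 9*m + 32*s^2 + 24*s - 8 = -9*m + 32*s^2 + s*(36*m + 28) - 9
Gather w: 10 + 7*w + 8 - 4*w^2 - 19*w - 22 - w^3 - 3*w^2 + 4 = -w^3 - 7*w^2 - 12*w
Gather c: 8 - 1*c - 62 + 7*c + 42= 6*c - 12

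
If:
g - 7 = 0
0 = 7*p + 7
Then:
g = 7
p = -1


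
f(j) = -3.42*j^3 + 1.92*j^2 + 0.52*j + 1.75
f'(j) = -10.26*j^2 + 3.84*j + 0.52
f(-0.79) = 4.22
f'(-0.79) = -8.92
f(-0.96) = 6.05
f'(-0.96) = -12.62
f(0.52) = 2.06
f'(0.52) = -0.26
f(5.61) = -538.74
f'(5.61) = -300.84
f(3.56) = -126.37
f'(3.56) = -115.84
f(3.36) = -104.56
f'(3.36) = -102.41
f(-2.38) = 57.49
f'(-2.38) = -66.74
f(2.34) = -30.34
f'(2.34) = -46.67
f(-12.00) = 6181.75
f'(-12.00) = -1523.00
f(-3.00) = 109.81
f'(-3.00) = -103.34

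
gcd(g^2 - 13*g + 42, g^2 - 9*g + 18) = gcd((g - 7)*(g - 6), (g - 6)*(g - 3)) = g - 6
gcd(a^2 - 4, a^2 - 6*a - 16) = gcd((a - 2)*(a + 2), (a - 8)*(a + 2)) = a + 2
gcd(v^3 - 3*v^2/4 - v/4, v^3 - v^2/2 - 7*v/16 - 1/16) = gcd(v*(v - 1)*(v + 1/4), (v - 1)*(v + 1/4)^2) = v^2 - 3*v/4 - 1/4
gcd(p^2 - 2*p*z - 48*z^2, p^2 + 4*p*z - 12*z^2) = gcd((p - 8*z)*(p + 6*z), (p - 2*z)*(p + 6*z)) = p + 6*z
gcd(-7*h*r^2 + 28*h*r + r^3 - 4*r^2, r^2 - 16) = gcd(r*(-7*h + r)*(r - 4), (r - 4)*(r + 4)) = r - 4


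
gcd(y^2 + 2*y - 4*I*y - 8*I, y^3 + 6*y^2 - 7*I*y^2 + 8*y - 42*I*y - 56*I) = y + 2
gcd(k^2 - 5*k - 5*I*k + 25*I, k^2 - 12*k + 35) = k - 5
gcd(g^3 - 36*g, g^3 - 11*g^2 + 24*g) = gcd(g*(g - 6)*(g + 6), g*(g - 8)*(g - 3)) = g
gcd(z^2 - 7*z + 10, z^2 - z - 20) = z - 5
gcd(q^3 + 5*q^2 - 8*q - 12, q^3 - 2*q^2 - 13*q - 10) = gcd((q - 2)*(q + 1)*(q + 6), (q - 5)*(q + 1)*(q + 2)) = q + 1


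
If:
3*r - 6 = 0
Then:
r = 2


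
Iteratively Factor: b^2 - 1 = (b + 1)*(b - 1)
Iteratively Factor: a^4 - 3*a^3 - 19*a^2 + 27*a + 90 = (a - 5)*(a^3 + 2*a^2 - 9*a - 18) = (a - 5)*(a + 2)*(a^2 - 9) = (a - 5)*(a + 2)*(a + 3)*(a - 3)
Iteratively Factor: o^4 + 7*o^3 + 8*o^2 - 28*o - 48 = (o + 4)*(o^3 + 3*o^2 - 4*o - 12) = (o + 3)*(o + 4)*(o^2 - 4) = (o - 2)*(o + 3)*(o + 4)*(o + 2)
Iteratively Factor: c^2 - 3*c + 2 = (c - 2)*(c - 1)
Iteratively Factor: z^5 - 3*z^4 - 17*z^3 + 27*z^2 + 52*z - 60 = (z - 2)*(z^4 - z^3 - 19*z^2 - 11*z + 30) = (z - 2)*(z + 2)*(z^3 - 3*z^2 - 13*z + 15) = (z - 2)*(z + 2)*(z + 3)*(z^2 - 6*z + 5) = (z - 2)*(z - 1)*(z + 2)*(z + 3)*(z - 5)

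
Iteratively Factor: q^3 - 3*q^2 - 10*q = (q - 5)*(q^2 + 2*q) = q*(q - 5)*(q + 2)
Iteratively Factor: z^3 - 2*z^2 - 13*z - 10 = (z - 5)*(z^2 + 3*z + 2) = (z - 5)*(z + 2)*(z + 1)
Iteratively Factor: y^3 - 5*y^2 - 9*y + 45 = (y - 5)*(y^2 - 9) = (y - 5)*(y - 3)*(y + 3)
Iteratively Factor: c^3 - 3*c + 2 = (c - 1)*(c^2 + c - 2) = (c - 1)*(c + 2)*(c - 1)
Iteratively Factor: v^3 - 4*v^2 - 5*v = (v + 1)*(v^2 - 5*v) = (v - 5)*(v + 1)*(v)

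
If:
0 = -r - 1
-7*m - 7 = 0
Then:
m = -1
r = -1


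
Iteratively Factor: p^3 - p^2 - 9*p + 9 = (p - 1)*(p^2 - 9) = (p - 3)*(p - 1)*(p + 3)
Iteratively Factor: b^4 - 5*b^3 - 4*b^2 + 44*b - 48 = (b - 2)*(b^3 - 3*b^2 - 10*b + 24) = (b - 4)*(b - 2)*(b^2 + b - 6) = (b - 4)*(b - 2)^2*(b + 3)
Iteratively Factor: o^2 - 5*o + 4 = (o - 1)*(o - 4)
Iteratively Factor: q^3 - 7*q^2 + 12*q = (q - 3)*(q^2 - 4*q) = (q - 4)*(q - 3)*(q)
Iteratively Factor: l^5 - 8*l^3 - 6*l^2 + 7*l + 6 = (l + 1)*(l^4 - l^3 - 7*l^2 + l + 6) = (l - 1)*(l + 1)*(l^3 - 7*l - 6) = (l - 1)*(l + 1)*(l + 2)*(l^2 - 2*l - 3) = (l - 3)*(l - 1)*(l + 1)*(l + 2)*(l + 1)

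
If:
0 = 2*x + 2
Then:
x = -1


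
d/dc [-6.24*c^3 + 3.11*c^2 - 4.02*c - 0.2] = -18.72*c^2 + 6.22*c - 4.02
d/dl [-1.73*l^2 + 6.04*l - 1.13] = 6.04 - 3.46*l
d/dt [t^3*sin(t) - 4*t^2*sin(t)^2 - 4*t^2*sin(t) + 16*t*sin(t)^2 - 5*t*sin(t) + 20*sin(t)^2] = t^3*cos(t) + 3*t^2*sin(t) - 4*t^2*sin(2*t) - 4*t^2*cos(t) - 8*t*sin(t)^2 - 8*t*sin(t) + 16*t*sin(2*t) - 5*t*cos(t) + 16*sin(t)^2 - 5*sin(t) + 20*sin(2*t)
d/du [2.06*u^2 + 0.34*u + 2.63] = 4.12*u + 0.34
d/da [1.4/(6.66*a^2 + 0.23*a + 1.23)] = (-18.648*a - 0.322)/(6.66*a^2 + 0.23*a + 1.23)^2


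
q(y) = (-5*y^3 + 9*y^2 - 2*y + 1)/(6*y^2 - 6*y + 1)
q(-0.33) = 0.78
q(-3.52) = 3.50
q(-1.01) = 1.32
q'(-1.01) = -0.88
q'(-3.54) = -0.85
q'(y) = (6 - 12*y)*(-5*y^3 + 9*y^2 - 2*y + 1)/(6*y^2 - 6*y + 1)^2 + (-15*y^2 + 18*y - 2)/(6*y^2 - 6*y + 1)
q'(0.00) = 4.00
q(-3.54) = 3.52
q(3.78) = -2.31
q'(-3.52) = -0.85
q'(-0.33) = -0.51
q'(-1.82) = -0.88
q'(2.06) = -1.21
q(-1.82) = 2.03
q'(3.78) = -0.90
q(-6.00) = 5.60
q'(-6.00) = -0.84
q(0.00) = 1.00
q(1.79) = -0.26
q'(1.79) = -1.46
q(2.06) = -0.61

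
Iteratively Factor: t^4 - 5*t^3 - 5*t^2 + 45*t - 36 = (t - 3)*(t^3 - 2*t^2 - 11*t + 12) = (t - 3)*(t - 1)*(t^2 - t - 12) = (t - 3)*(t - 1)*(t + 3)*(t - 4)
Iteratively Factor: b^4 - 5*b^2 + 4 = (b - 1)*(b^3 + b^2 - 4*b - 4) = (b - 2)*(b - 1)*(b^2 + 3*b + 2) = (b - 2)*(b - 1)*(b + 1)*(b + 2)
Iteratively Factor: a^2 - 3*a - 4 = (a + 1)*(a - 4)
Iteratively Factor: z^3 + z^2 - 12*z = (z - 3)*(z^2 + 4*z) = z*(z - 3)*(z + 4)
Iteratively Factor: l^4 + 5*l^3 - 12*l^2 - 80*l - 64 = (l - 4)*(l^3 + 9*l^2 + 24*l + 16) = (l - 4)*(l + 1)*(l^2 + 8*l + 16) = (l - 4)*(l + 1)*(l + 4)*(l + 4)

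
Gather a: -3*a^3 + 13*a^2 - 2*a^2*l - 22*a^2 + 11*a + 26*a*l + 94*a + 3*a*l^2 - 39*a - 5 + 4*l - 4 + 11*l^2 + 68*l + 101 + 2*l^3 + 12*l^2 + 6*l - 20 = -3*a^3 + a^2*(-2*l - 9) + a*(3*l^2 + 26*l + 66) + 2*l^3 + 23*l^2 + 78*l + 72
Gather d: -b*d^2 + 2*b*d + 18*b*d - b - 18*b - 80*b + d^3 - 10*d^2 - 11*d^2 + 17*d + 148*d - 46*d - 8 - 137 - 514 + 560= -99*b + d^3 + d^2*(-b - 21) + d*(20*b + 119) - 99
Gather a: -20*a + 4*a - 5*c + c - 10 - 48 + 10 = -16*a - 4*c - 48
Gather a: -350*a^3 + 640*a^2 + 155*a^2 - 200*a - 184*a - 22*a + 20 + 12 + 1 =-350*a^3 + 795*a^2 - 406*a + 33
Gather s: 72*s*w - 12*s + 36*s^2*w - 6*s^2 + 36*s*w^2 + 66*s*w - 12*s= s^2*(36*w - 6) + s*(36*w^2 + 138*w - 24)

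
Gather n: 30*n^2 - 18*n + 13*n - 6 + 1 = 30*n^2 - 5*n - 5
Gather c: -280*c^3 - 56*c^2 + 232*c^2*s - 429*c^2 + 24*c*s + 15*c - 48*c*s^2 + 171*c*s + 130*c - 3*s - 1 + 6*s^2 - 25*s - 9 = -280*c^3 + c^2*(232*s - 485) + c*(-48*s^2 + 195*s + 145) + 6*s^2 - 28*s - 10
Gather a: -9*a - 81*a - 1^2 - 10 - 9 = -90*a - 20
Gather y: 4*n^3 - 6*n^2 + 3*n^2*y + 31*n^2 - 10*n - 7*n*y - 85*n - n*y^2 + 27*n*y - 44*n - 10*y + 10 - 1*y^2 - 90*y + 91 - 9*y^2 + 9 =4*n^3 + 25*n^2 - 139*n + y^2*(-n - 10) + y*(3*n^2 + 20*n - 100) + 110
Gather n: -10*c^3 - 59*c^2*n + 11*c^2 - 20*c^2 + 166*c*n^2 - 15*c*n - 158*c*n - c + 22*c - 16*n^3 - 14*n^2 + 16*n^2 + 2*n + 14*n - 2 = -10*c^3 - 9*c^2 + 21*c - 16*n^3 + n^2*(166*c + 2) + n*(-59*c^2 - 173*c + 16) - 2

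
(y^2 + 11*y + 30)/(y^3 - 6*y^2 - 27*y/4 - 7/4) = 4*(y^2 + 11*y + 30)/(4*y^3 - 24*y^2 - 27*y - 7)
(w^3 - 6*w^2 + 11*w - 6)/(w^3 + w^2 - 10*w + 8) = (w - 3)/(w + 4)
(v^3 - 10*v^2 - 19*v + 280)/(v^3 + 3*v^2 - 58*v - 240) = (v - 7)/(v + 6)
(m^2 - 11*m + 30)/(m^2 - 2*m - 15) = (m - 6)/(m + 3)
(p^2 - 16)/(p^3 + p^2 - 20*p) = (p + 4)/(p*(p + 5))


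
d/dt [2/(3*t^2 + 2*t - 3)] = 4*(-3*t - 1)/(3*t^2 + 2*t - 3)^2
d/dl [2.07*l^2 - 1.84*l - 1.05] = 4.14*l - 1.84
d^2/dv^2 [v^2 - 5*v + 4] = 2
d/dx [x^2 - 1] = 2*x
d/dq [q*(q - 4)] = 2*q - 4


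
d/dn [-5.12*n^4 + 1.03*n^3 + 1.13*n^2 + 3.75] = n*(-20.48*n^2 + 3.09*n + 2.26)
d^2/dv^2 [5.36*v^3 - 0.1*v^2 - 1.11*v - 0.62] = 32.16*v - 0.2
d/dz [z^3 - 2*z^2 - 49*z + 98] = 3*z^2 - 4*z - 49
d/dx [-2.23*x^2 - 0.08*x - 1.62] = -4.46*x - 0.08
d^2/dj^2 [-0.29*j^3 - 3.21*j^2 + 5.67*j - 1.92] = -1.74*j - 6.42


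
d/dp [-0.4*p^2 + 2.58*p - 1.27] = 2.58 - 0.8*p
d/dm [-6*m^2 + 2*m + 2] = 2 - 12*m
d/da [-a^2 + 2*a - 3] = 2 - 2*a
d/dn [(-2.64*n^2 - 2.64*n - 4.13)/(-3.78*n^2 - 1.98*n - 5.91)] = (-4.752*n^2 - 0.0179999999999936*n + 7.425)/(14.2884*n^4 + 14.9688*n^3 + 48.6*n^2 + 23.4036*n + 34.9281)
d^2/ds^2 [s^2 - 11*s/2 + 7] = 2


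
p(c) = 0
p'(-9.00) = 0.00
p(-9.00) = 0.00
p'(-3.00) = 0.00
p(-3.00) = 0.00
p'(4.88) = 0.00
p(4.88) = 0.00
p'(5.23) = 0.00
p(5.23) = 0.00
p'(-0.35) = 0.00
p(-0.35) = 0.00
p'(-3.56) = 0.00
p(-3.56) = 0.00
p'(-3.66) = 0.00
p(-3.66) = 0.00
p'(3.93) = 0.00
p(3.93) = 0.00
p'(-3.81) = 0.00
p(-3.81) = 0.00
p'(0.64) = 0.00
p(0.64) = 0.00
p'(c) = 0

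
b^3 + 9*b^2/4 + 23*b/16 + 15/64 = (b + 1/4)*(b + 3/4)*(b + 5/4)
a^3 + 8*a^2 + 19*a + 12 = (a + 1)*(a + 3)*(a + 4)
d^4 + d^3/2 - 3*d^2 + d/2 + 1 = (d - 1)^2*(d + 1/2)*(d + 2)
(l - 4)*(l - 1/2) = l^2 - 9*l/2 + 2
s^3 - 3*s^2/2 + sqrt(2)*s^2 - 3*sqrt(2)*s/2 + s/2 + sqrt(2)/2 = (s - 1)*(s - 1/2)*(s + sqrt(2))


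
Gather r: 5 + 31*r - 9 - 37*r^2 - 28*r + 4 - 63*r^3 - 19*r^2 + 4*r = -63*r^3 - 56*r^2 + 7*r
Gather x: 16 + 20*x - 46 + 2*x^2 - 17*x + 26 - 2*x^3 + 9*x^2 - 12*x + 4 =-2*x^3 + 11*x^2 - 9*x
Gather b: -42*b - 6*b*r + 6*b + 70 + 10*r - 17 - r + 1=b*(-6*r - 36) + 9*r + 54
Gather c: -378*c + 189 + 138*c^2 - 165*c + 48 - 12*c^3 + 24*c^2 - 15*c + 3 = -12*c^3 + 162*c^2 - 558*c + 240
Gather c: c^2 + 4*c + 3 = c^2 + 4*c + 3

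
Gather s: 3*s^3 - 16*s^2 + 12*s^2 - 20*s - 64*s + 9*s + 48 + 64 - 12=3*s^3 - 4*s^2 - 75*s + 100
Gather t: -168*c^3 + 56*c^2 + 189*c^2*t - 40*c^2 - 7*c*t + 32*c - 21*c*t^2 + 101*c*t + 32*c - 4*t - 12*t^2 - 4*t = -168*c^3 + 16*c^2 + 64*c + t^2*(-21*c - 12) + t*(189*c^2 + 94*c - 8)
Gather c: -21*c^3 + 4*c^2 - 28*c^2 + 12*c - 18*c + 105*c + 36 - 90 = -21*c^3 - 24*c^2 + 99*c - 54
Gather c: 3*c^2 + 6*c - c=3*c^2 + 5*c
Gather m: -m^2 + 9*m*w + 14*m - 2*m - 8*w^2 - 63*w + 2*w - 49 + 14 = -m^2 + m*(9*w + 12) - 8*w^2 - 61*w - 35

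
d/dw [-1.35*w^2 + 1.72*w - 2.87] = 1.72 - 2.7*w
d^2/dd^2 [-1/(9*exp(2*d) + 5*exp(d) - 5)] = (-2*(18*exp(d) + 5)^2*exp(d) + (36*exp(d) + 5)*(9*exp(2*d) + 5*exp(d) - 5))*exp(d)/(9*exp(2*d) + 5*exp(d) - 5)^3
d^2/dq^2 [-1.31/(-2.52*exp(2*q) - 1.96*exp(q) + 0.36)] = (1.31*(5.04*exp(q) + 1.96)*(10.08*exp(q) + 3.92)*exp(q) - (13.2048*exp(q) + 2.5676)*(2.52*exp(2*q) + 1.96*exp(q) - 0.36))*exp(q)/(2.52*exp(2*q) + 1.96*exp(q) - 0.36)^3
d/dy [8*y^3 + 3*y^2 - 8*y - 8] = 24*y^2 + 6*y - 8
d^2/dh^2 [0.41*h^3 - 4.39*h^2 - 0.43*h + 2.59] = 2.46*h - 8.78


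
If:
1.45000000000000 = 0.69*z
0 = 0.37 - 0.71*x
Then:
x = 0.52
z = 2.10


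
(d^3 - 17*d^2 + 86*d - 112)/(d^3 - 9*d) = (d^3 - 17*d^2 + 86*d - 112)/(d*(d^2 - 9))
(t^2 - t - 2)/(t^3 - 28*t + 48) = (t + 1)/(t^2 + 2*t - 24)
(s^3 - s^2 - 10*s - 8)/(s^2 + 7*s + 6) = (s^2 - 2*s - 8)/(s + 6)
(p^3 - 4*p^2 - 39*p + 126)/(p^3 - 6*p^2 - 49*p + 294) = (p^2 + 3*p - 18)/(p^2 + p - 42)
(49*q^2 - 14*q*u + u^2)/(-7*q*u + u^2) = (-7*q + u)/u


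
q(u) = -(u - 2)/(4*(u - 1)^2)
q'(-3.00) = 0.02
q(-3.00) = 0.08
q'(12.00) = 0.00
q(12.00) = -0.02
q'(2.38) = -0.06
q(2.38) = -0.05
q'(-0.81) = 0.16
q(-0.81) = 0.21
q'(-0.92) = 0.14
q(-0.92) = 0.20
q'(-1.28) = 0.09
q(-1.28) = 0.16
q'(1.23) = -36.37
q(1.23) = 3.64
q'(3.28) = 0.01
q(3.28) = -0.06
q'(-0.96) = 0.13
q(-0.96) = 0.19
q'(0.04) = 0.84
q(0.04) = 0.53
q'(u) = (u - 2)/(2*(u - 1)^3) - 1/(4*(u - 1)^2)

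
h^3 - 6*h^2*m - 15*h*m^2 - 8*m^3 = (h - 8*m)*(h + m)^2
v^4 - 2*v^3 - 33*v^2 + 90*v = v*(v - 5)*(v - 3)*(v + 6)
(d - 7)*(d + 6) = d^2 - d - 42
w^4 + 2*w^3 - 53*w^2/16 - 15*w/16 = w*(w - 5/4)*(w + 1/4)*(w + 3)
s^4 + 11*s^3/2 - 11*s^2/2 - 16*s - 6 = (s - 2)*(s + 1/2)*(s + 1)*(s + 6)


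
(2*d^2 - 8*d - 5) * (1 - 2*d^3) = -4*d^5 + 16*d^4 + 10*d^3 + 2*d^2 - 8*d - 5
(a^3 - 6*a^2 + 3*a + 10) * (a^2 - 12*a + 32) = a^5 - 18*a^4 + 107*a^3 - 218*a^2 - 24*a + 320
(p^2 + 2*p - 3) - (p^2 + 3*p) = -p - 3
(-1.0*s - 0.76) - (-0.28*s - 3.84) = 3.08 - 0.72*s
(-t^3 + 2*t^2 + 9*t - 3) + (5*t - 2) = -t^3 + 2*t^2 + 14*t - 5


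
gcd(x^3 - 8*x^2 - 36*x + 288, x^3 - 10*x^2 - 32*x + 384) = x^2 - 2*x - 48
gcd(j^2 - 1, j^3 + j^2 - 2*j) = j - 1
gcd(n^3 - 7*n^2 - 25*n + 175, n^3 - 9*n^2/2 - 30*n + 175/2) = n^2 - 2*n - 35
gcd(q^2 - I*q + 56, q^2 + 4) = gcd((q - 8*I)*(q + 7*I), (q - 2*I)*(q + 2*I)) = 1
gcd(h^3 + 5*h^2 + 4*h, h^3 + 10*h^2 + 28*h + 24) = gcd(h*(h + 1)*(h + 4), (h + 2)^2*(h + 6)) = 1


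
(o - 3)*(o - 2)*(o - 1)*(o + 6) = o^4 - 25*o^2 + 60*o - 36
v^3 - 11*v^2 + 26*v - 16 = (v - 8)*(v - 2)*(v - 1)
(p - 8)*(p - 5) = p^2 - 13*p + 40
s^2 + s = s*(s + 1)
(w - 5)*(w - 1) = w^2 - 6*w + 5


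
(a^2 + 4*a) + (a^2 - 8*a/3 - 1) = 2*a^2 + 4*a/3 - 1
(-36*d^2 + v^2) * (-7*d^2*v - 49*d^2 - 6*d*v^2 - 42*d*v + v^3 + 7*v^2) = 252*d^4*v + 1764*d^4 + 216*d^3*v^2 + 1512*d^3*v - 43*d^2*v^3 - 301*d^2*v^2 - 6*d*v^4 - 42*d*v^3 + v^5 + 7*v^4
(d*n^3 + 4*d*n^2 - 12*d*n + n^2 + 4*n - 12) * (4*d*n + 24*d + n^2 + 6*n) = 4*d^2*n^4 + 40*d^2*n^3 + 48*d^2*n^2 - 288*d^2*n + d*n^5 + 10*d*n^4 + 16*d*n^3 - 32*d*n^2 + 48*d*n - 288*d + n^4 + 10*n^3 + 12*n^2 - 72*n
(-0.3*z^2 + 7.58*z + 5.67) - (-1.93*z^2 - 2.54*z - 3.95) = 1.63*z^2 + 10.12*z + 9.62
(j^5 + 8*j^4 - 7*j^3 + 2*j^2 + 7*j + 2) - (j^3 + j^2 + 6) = j^5 + 8*j^4 - 8*j^3 + j^2 + 7*j - 4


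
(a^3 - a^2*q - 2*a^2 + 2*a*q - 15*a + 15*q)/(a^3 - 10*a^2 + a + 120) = (a - q)/(a - 8)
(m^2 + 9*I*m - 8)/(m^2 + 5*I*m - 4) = (m + 8*I)/(m + 4*I)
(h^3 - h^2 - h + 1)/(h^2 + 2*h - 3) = (h^2 - 1)/(h + 3)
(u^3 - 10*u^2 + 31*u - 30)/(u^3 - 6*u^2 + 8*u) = (u^2 - 8*u + 15)/(u*(u - 4))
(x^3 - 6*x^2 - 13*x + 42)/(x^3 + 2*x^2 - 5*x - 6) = (x - 7)/(x + 1)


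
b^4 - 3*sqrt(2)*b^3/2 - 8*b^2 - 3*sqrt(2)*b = b*(b - 3*sqrt(2))*(b + sqrt(2)/2)*(b + sqrt(2))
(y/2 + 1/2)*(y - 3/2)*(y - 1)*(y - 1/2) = y^4/2 - y^3 - y^2/8 + y - 3/8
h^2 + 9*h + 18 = (h + 3)*(h + 6)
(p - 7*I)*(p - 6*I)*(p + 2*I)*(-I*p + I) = -I*p^4 - 11*p^3 + I*p^3 + 11*p^2 + 16*I*p^2 - 84*p - 16*I*p + 84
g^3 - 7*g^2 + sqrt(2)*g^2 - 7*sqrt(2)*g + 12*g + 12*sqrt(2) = (g - 4)*(g - 3)*(g + sqrt(2))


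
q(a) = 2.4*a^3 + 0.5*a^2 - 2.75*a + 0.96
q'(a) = 7.2*a^2 + 1.0*a - 2.75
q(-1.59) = -3.05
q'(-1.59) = 13.86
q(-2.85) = -42.70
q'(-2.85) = 52.88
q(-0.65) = 2.30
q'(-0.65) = -0.36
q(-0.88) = 2.13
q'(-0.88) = 1.95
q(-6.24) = -545.54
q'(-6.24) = 271.36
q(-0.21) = 1.54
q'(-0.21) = -2.64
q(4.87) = 276.63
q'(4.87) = 172.88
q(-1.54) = -2.38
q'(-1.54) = 12.79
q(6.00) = 520.86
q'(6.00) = 262.45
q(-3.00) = -51.09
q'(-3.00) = 59.05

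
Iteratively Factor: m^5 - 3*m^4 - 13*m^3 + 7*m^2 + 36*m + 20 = (m + 2)*(m^4 - 5*m^3 - 3*m^2 + 13*m + 10) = (m + 1)*(m + 2)*(m^3 - 6*m^2 + 3*m + 10) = (m + 1)^2*(m + 2)*(m^2 - 7*m + 10) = (m - 2)*(m + 1)^2*(m + 2)*(m - 5)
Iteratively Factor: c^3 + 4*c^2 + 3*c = (c + 3)*(c^2 + c) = (c + 1)*(c + 3)*(c)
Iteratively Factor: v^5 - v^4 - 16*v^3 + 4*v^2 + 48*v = (v - 4)*(v^4 + 3*v^3 - 4*v^2 - 12*v) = (v - 4)*(v + 2)*(v^3 + v^2 - 6*v) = (v - 4)*(v - 2)*(v + 2)*(v^2 + 3*v) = (v - 4)*(v - 2)*(v + 2)*(v + 3)*(v)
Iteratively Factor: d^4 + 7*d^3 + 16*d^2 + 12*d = (d + 2)*(d^3 + 5*d^2 + 6*d) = (d + 2)^2*(d^2 + 3*d) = d*(d + 2)^2*(d + 3)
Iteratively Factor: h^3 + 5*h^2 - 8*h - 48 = (h + 4)*(h^2 + h - 12) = (h + 4)^2*(h - 3)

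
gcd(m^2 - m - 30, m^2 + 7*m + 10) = m + 5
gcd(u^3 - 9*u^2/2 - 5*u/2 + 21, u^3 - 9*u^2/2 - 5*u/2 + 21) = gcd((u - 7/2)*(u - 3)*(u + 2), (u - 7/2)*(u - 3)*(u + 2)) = u^3 - 9*u^2/2 - 5*u/2 + 21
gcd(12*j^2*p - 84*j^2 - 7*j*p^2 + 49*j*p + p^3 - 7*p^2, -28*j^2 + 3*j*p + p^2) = -4*j + p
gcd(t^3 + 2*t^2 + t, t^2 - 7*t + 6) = 1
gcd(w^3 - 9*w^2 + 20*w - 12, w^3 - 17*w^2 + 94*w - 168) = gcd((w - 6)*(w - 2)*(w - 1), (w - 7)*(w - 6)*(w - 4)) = w - 6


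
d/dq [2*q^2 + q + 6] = 4*q + 1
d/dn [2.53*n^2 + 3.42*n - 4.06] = 5.06*n + 3.42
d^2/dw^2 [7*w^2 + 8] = 14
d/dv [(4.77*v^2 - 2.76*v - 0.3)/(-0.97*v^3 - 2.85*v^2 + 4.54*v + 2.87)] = (4.6269*v^4 - 5.3544*v^3 + 12.9168*v^2 + 25.6698*v - 6.5592)/(0.9409*v^6 + 5.529*v^5 - 0.685099999999998*v^4 - 31.4458*v^3 + 4.2526*v^2 + 26.0596*v + 8.2369)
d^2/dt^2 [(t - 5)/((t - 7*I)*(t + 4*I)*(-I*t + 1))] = (6*I*t^5 + t^4*(12 - 60*I) + t^3*(-160 - 70*I) + t^2*(336 - 810*I) + t*(-2700 - 336*I) + 1736 - 9050*I)/(t^9 - 6*I*t^8 + 81*t^7 - 280*I*t^6 + 2847*t^5 - 894*I*t^4 + 37855*t^3 + 85428*I*t^2 - 72912*t - 21952*I)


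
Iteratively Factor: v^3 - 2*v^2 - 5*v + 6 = (v + 2)*(v^2 - 4*v + 3) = (v - 1)*(v + 2)*(v - 3)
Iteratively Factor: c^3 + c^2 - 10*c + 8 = (c + 4)*(c^2 - 3*c + 2) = (c - 1)*(c + 4)*(c - 2)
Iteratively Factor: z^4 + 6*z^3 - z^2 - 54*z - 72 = (z + 2)*(z^3 + 4*z^2 - 9*z - 36) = (z + 2)*(z + 4)*(z^2 - 9) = (z - 3)*(z + 2)*(z + 4)*(z + 3)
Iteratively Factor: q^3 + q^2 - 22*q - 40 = (q + 4)*(q^2 - 3*q - 10) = (q + 2)*(q + 4)*(q - 5)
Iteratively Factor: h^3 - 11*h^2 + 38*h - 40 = (h - 4)*(h^2 - 7*h + 10) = (h - 4)*(h - 2)*(h - 5)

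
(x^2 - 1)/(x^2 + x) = (x - 1)/x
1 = 1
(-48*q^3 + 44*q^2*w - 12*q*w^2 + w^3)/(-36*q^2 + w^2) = (8*q^2 - 6*q*w + w^2)/(6*q + w)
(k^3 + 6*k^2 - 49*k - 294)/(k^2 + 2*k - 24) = (k^2 - 49)/(k - 4)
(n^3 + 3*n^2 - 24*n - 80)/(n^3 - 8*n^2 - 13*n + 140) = (n + 4)/(n - 7)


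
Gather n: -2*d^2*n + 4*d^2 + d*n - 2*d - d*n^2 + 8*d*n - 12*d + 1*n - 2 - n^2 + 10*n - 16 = 4*d^2 - 14*d + n^2*(-d - 1) + n*(-2*d^2 + 9*d + 11) - 18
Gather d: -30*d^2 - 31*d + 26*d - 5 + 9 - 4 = -30*d^2 - 5*d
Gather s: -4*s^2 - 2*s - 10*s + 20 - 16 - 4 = -4*s^2 - 12*s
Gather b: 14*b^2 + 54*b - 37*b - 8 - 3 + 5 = 14*b^2 + 17*b - 6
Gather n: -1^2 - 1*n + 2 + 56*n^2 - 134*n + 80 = 56*n^2 - 135*n + 81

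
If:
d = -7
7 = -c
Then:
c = -7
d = -7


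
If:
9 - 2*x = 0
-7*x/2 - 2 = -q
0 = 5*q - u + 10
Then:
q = 71/4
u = 395/4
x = 9/2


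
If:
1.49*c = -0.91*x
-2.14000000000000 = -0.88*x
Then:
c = -1.49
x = 2.43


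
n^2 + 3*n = n*(n + 3)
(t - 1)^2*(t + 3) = t^3 + t^2 - 5*t + 3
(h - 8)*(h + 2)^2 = h^3 - 4*h^2 - 28*h - 32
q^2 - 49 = (q - 7)*(q + 7)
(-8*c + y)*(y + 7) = -8*c*y - 56*c + y^2 + 7*y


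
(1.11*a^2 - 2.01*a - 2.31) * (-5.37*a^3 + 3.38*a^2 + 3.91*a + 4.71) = -5.9607*a^5 + 14.5455*a^4 + 9.951*a^3 - 10.4388*a^2 - 18.4992*a - 10.8801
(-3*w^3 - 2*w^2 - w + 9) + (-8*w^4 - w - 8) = -8*w^4 - 3*w^3 - 2*w^2 - 2*w + 1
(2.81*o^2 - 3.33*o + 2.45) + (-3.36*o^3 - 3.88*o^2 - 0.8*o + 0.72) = -3.36*o^3 - 1.07*o^2 - 4.13*o + 3.17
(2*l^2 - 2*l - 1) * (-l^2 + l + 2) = -2*l^4 + 4*l^3 + 3*l^2 - 5*l - 2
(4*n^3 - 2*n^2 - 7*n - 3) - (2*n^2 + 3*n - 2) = 4*n^3 - 4*n^2 - 10*n - 1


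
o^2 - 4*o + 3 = (o - 3)*(o - 1)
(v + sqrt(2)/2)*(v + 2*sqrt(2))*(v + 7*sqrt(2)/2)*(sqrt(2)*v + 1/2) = sqrt(2)*v^4 + 25*v^3/2 + 45*sqrt(2)*v^2/2 + 95*v/4 + 7*sqrt(2)/2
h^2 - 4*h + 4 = (h - 2)^2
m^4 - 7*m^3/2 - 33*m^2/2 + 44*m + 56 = (m - 4)^2*(m + 1)*(m + 7/2)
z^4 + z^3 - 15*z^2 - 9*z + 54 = (z - 3)*(z - 2)*(z + 3)^2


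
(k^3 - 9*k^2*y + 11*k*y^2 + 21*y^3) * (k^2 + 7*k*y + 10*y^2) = k^5 - 2*k^4*y - 42*k^3*y^2 + 8*k^2*y^3 + 257*k*y^4 + 210*y^5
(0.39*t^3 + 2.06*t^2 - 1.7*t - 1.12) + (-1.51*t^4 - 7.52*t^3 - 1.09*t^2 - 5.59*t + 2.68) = -1.51*t^4 - 7.13*t^3 + 0.97*t^2 - 7.29*t + 1.56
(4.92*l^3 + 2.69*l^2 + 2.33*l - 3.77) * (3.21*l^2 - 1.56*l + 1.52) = 15.7932*l^5 + 0.9597*l^4 + 10.7613*l^3 - 11.6477*l^2 + 9.4228*l - 5.7304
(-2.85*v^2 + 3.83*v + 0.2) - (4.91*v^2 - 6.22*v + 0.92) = -7.76*v^2 + 10.05*v - 0.72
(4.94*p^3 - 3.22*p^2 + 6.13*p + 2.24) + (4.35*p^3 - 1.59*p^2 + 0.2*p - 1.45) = 9.29*p^3 - 4.81*p^2 + 6.33*p + 0.79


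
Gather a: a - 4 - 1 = a - 5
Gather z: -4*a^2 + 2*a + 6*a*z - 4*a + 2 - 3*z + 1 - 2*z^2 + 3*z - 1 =-4*a^2 + 6*a*z - 2*a - 2*z^2 + 2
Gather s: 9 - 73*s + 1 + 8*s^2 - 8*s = 8*s^2 - 81*s + 10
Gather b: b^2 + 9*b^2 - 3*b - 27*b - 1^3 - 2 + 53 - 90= 10*b^2 - 30*b - 40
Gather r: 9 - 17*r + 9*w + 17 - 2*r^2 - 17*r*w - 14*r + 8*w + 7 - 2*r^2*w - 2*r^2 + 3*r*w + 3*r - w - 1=r^2*(-2*w - 4) + r*(-14*w - 28) + 16*w + 32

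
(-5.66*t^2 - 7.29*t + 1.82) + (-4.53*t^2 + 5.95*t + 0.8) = -10.19*t^2 - 1.34*t + 2.62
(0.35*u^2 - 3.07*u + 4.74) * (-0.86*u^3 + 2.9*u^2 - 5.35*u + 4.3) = -0.301*u^5 + 3.6552*u^4 - 14.8519*u^3 + 31.6755*u^2 - 38.56*u + 20.382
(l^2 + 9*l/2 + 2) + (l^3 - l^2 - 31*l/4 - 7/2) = l^3 - 13*l/4 - 3/2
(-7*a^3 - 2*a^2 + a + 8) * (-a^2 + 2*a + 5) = 7*a^5 - 12*a^4 - 40*a^3 - 16*a^2 + 21*a + 40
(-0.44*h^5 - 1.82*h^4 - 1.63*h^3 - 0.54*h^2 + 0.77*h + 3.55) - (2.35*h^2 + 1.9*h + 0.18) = -0.44*h^5 - 1.82*h^4 - 1.63*h^3 - 2.89*h^2 - 1.13*h + 3.37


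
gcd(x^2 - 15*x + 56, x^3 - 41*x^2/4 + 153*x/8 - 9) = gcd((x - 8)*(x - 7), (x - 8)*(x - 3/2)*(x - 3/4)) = x - 8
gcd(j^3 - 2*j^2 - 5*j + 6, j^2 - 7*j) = 1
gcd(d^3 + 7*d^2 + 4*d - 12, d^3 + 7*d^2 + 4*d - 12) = d^3 + 7*d^2 + 4*d - 12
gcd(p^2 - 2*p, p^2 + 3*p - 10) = p - 2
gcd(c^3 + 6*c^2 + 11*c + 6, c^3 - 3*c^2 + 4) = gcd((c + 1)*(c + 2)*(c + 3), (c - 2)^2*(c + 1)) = c + 1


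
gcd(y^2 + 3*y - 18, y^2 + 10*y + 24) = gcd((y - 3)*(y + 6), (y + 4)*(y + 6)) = y + 6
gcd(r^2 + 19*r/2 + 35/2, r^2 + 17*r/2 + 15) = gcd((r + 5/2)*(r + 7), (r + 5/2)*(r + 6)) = r + 5/2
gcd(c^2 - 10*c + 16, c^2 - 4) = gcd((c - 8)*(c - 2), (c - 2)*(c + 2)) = c - 2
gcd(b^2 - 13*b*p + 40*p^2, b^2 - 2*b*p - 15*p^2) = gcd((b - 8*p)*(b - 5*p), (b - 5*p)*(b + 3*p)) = -b + 5*p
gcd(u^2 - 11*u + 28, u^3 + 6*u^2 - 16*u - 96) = u - 4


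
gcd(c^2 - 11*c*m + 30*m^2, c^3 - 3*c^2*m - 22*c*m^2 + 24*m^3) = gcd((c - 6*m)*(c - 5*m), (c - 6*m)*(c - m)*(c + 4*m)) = c - 6*m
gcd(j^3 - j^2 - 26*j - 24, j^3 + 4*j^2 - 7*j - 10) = j + 1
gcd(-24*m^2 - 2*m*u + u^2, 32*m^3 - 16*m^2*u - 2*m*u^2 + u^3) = 4*m + u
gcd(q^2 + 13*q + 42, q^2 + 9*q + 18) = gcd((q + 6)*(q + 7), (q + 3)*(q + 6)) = q + 6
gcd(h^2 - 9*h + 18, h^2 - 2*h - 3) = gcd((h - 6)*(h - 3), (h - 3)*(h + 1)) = h - 3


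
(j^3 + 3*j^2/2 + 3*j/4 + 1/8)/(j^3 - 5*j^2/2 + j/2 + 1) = (j^2 + j + 1/4)/(j^2 - 3*j + 2)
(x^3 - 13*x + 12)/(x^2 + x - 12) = x - 1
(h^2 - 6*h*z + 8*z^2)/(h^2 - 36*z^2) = (h^2 - 6*h*z + 8*z^2)/(h^2 - 36*z^2)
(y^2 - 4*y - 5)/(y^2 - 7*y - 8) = (y - 5)/(y - 8)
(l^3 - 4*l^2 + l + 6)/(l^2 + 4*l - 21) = (l^2 - l - 2)/(l + 7)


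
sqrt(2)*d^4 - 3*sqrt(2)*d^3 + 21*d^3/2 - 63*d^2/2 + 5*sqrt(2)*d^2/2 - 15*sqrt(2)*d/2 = d*(d - 3)*(d + 5*sqrt(2))*(sqrt(2)*d + 1/2)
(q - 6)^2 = q^2 - 12*q + 36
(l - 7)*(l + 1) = l^2 - 6*l - 7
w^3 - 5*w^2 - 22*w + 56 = (w - 7)*(w - 2)*(w + 4)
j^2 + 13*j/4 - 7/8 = (j - 1/4)*(j + 7/2)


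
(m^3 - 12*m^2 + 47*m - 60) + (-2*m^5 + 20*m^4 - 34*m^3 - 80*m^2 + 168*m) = -2*m^5 + 20*m^4 - 33*m^3 - 92*m^2 + 215*m - 60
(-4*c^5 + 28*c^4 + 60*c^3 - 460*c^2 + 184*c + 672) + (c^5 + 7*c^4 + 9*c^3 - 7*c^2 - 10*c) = -3*c^5 + 35*c^4 + 69*c^3 - 467*c^2 + 174*c + 672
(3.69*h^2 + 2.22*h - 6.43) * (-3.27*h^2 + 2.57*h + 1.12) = -12.0663*h^4 + 2.2239*h^3 + 30.8643*h^2 - 14.0387*h - 7.2016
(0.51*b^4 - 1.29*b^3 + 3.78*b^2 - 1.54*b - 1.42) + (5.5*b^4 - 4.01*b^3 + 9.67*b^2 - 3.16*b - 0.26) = 6.01*b^4 - 5.3*b^3 + 13.45*b^2 - 4.7*b - 1.68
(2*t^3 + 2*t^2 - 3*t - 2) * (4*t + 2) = 8*t^4 + 12*t^3 - 8*t^2 - 14*t - 4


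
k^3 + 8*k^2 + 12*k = k*(k + 2)*(k + 6)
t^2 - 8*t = t*(t - 8)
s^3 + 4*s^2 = s^2*(s + 4)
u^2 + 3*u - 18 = (u - 3)*(u + 6)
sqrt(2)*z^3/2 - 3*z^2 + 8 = (z - 2*sqrt(2))^2*(sqrt(2)*z/2 + 1)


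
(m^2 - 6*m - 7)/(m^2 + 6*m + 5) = (m - 7)/(m + 5)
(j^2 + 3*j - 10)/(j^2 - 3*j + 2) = (j + 5)/(j - 1)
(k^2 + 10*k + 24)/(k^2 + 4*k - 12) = (k + 4)/(k - 2)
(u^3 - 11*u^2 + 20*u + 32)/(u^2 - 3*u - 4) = u - 8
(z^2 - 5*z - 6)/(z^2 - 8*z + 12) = (z + 1)/(z - 2)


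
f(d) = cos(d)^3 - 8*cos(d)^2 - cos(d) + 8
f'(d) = -3*sin(d)*cos(d)^2 + 16*sin(d)*cos(d) + sin(d)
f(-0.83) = 3.99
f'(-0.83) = -7.70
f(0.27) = 0.50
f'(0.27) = 3.64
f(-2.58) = 2.51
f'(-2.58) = 7.82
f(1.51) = 7.91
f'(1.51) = 1.96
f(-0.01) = 0.00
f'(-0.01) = -0.14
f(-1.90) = 7.45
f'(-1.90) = 4.25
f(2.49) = 3.23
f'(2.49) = -8.26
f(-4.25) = 6.77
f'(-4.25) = -6.03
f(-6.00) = 0.55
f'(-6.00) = 3.80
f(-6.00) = 0.55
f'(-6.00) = 3.80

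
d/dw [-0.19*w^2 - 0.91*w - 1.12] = -0.38*w - 0.91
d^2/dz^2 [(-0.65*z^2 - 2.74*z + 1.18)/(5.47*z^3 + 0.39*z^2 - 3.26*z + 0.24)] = (-38.89717*z^6 - 491.899596*z^5 + 319.062912*z^4 - 47.9836000000001*z^3 - 81.645204*z^2 - 16.757352*z + 20.497808)/(163.667323*z^9 + 35.007453*z^8 - 290.130441*z^7 - 20.124981*z^6 + 175.98333*z^5 - 13.134564*z^4 - 35.531576*z^3 + 7.719264*z^2 - 0.563328*z + 0.013824)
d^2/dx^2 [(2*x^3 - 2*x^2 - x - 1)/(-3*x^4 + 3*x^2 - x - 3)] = 2*(-18*x^9 + 54*x^8 + 150*x^6 + 153*x^5 - 306*x^4 - 89*x^3 + 9*x^2 - 36*x + 25)/(27*x^12 - 81*x^10 + 27*x^9 + 162*x^8 - 54*x^7 - 180*x^6 + 81*x^5 + 153*x^4 - 53*x^3 - 72*x^2 + 27*x + 27)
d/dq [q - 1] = 1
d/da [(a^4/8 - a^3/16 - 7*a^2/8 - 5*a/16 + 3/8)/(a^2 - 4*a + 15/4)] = (16*a^5 - 100*a^4 + 152*a^3 + 199*a^2 - 468*a + 21)/(4*(16*a^4 - 128*a^3 + 376*a^2 - 480*a + 225))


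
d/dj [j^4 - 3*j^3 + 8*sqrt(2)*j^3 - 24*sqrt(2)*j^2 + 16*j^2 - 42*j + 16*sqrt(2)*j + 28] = 4*j^3 - 9*j^2 + 24*sqrt(2)*j^2 - 48*sqrt(2)*j + 32*j - 42 + 16*sqrt(2)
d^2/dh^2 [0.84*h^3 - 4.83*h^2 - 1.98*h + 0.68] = 5.04*h - 9.66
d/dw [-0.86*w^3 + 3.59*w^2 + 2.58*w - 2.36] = -2.58*w^2 + 7.18*w + 2.58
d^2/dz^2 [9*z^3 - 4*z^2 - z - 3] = 54*z - 8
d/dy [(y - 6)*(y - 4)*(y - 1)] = 3*y^2 - 22*y + 34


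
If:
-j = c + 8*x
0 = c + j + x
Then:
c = -j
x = 0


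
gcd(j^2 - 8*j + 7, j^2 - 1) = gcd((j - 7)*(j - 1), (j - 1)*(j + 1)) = j - 1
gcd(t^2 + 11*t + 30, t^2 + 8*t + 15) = t + 5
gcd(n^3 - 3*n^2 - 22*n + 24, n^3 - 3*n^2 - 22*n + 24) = n^3 - 3*n^2 - 22*n + 24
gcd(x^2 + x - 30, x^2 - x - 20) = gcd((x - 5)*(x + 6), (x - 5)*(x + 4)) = x - 5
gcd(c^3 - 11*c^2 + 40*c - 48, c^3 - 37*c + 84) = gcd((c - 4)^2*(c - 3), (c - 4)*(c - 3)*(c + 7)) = c^2 - 7*c + 12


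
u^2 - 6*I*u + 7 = (u - 7*I)*(u + I)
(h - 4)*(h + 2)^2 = h^3 - 12*h - 16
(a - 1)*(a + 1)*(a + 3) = a^3 + 3*a^2 - a - 3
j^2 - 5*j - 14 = (j - 7)*(j + 2)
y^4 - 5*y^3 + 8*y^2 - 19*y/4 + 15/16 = (y - 5/2)*(y - 3/2)*(y - 1/2)^2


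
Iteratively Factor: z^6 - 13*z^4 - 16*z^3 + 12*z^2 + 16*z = (z)*(z^5 - 13*z^3 - 16*z^2 + 12*z + 16) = z*(z - 4)*(z^4 + 4*z^3 + 3*z^2 - 4*z - 4) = z*(z - 4)*(z + 2)*(z^3 + 2*z^2 - z - 2) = z*(z - 4)*(z + 1)*(z + 2)*(z^2 + z - 2) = z*(z - 4)*(z - 1)*(z + 1)*(z + 2)*(z + 2)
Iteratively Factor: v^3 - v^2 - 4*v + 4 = (v + 2)*(v^2 - 3*v + 2) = (v - 1)*(v + 2)*(v - 2)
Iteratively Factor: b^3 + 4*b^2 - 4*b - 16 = (b + 2)*(b^2 + 2*b - 8) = (b + 2)*(b + 4)*(b - 2)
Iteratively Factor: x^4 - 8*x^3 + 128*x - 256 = (x - 4)*(x^3 - 4*x^2 - 16*x + 64) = (x - 4)^2*(x^2 - 16) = (x - 4)^2*(x + 4)*(x - 4)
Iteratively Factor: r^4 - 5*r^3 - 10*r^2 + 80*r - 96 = (r - 3)*(r^3 - 2*r^2 - 16*r + 32) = (r - 4)*(r - 3)*(r^2 + 2*r - 8) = (r - 4)*(r - 3)*(r + 4)*(r - 2)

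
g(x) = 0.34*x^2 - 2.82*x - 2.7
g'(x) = 0.68*x - 2.82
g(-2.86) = 8.15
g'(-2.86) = -4.76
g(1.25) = -5.69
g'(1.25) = -1.97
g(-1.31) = 1.58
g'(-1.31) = -3.71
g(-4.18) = 15.03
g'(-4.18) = -5.66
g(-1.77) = 3.36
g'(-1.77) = -4.02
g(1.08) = -5.35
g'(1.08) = -2.09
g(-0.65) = -0.72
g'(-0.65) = -3.26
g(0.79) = -4.72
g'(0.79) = -2.28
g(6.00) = -7.38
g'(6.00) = 1.26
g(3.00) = -8.10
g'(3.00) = -0.78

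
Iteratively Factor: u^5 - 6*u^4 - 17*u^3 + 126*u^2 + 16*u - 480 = (u - 5)*(u^4 - u^3 - 22*u^2 + 16*u + 96) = (u - 5)*(u - 4)*(u^3 + 3*u^2 - 10*u - 24) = (u - 5)*(u - 4)*(u - 3)*(u^2 + 6*u + 8) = (u - 5)*(u - 4)*(u - 3)*(u + 4)*(u + 2)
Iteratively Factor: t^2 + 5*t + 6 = (t + 2)*(t + 3)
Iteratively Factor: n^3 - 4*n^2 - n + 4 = (n - 4)*(n^2 - 1) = (n - 4)*(n + 1)*(n - 1)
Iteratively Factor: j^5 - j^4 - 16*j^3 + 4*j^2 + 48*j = (j + 2)*(j^4 - 3*j^3 - 10*j^2 + 24*j) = j*(j + 2)*(j^3 - 3*j^2 - 10*j + 24) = j*(j - 4)*(j + 2)*(j^2 + j - 6) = j*(j - 4)*(j + 2)*(j + 3)*(j - 2)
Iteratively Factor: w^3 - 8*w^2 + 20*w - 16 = (w - 2)*(w^2 - 6*w + 8) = (w - 2)^2*(w - 4)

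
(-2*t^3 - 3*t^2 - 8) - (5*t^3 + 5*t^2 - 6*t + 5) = -7*t^3 - 8*t^2 + 6*t - 13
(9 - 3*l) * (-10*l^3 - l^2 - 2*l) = 30*l^4 - 87*l^3 - 3*l^2 - 18*l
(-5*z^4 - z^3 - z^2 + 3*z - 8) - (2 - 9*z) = -5*z^4 - z^3 - z^2 + 12*z - 10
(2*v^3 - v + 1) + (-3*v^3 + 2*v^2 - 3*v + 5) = -v^3 + 2*v^2 - 4*v + 6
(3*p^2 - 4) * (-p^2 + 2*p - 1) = -3*p^4 + 6*p^3 + p^2 - 8*p + 4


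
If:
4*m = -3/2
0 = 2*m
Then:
No Solution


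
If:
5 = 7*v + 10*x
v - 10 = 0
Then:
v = 10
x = -13/2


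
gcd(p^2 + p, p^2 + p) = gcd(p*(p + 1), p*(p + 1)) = p^2 + p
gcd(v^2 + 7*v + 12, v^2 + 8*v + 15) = v + 3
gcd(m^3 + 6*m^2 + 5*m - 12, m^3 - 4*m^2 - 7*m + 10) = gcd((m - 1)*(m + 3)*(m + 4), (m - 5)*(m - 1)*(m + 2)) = m - 1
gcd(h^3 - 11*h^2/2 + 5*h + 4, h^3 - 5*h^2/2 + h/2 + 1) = h^2 - 3*h/2 - 1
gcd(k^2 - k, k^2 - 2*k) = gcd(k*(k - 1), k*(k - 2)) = k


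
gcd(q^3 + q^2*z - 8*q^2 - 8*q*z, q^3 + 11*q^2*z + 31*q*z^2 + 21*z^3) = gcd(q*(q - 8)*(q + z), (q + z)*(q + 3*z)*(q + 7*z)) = q + z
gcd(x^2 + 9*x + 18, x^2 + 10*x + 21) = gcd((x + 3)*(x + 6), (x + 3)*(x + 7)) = x + 3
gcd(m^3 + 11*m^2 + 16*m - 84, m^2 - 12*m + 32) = 1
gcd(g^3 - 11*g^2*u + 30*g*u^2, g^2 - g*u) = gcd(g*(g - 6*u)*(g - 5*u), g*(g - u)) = g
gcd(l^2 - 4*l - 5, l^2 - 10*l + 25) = l - 5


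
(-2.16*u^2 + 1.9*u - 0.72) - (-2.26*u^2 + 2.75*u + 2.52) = 0.0999999999999996*u^2 - 0.85*u - 3.24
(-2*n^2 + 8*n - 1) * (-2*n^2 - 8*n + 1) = 4*n^4 - 64*n^2 + 16*n - 1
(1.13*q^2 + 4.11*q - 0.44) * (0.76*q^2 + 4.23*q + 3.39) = 0.8588*q^4 + 7.9035*q^3 + 20.8816*q^2 + 12.0717*q - 1.4916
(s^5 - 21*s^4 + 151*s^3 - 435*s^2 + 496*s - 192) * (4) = 4*s^5 - 84*s^4 + 604*s^3 - 1740*s^2 + 1984*s - 768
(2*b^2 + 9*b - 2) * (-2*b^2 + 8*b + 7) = -4*b^4 - 2*b^3 + 90*b^2 + 47*b - 14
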